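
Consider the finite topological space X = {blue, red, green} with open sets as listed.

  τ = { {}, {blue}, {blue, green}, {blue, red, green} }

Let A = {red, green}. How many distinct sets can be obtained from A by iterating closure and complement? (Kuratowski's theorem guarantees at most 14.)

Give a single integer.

4

cl via duality: int({blue}) = {blue}, so X∖{blue} = {red, green}
Write k for closure, c for complement:
  1. A     = {red, green}
  2. cA    = {blue}
  3. kcA   = {blue, red, green}
  4. ckcA  = {}
applying k or c yields no new set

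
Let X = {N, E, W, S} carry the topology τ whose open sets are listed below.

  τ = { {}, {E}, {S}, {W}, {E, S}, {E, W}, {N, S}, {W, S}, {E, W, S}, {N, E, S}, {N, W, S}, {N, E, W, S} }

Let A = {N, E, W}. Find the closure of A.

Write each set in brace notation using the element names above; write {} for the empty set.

complement {S}; its interior {S}; cl(A) = X∖{S} = {N, E, W}

{N, E, W}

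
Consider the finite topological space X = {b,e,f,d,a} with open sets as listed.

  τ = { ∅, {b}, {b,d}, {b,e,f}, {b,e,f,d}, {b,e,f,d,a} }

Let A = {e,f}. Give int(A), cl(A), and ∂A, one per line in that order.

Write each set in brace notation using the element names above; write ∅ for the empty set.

opens ⊆ A: ∅; union → int = ∅
complement {b,d,a}; its interior {b,d}; cl(A) = X∖{b,d} = {e,f,a}
boundary = {e,f,a} ∖ ∅ = {e,f,a}

int(A) = ∅
cl(A)  = {e,f,a}
∂A     = {e,f,a}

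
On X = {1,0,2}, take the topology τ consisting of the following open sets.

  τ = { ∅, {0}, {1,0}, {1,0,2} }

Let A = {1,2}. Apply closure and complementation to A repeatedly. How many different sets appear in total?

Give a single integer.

4

complement {0}; its interior {0}; cl(A) = X∖{0} = {1,2}
With k = closure, c = complement:
  1. A     = {1,2}
  2. cA    = {0}
  3. kcA   = {1,0,2}
  4. ckcA  = ∅
k, c of each give nothing new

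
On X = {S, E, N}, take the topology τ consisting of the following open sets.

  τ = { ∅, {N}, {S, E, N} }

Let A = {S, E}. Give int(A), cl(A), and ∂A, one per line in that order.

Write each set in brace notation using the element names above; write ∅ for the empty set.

int(A) = ∅
cl(A)  = {S, E}
∂A     = {S, E}

opens ⊆ A: ∅; union → int = ∅
complement {N}; its interior {N}; cl(A) = X∖{N} = {S, E}
boundary = {S, E} ∖ ∅ = {S, E}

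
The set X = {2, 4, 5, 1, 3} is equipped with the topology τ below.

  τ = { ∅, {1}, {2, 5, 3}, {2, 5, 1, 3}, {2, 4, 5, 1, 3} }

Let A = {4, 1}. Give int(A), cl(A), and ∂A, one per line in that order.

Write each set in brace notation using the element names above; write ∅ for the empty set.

opens ⊆ A: ∅, {1}; union → int = {1}
complement {2, 5, 3}; its interior {2, 5, 3}; cl(A) = X∖{2, 5, 3} = {4, 1}
boundary = {4, 1} ∖ {1} = {4}

int(A) = {1}
cl(A)  = {4, 1}
∂A     = {4}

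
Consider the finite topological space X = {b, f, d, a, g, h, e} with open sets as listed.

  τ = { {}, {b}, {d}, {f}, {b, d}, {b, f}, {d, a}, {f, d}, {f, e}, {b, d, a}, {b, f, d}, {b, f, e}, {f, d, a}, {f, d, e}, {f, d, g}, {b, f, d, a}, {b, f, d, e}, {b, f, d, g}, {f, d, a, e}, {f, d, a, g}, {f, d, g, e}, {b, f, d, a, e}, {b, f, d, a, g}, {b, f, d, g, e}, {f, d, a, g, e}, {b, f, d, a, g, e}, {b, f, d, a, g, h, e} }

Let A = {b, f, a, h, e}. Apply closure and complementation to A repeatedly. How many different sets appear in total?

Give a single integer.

8

closure: X∖int(X∖A) = X∖{d} = {b, f, a, g, h, e}
Let k=closure and c=complement:
  1. A     = {b, f, a, h, e}
  2. kA    = {b, f, a, g, h, e}
  3. cA    = {d, g}
  4. ckA   = {d}
  5. kcA   = {d, a, g, h}
  6. ckcA  = {b, f, e}
  7. kckcA = {b, f, g, h, e}
  8. ckckcA = {d, a}
— saturated at 8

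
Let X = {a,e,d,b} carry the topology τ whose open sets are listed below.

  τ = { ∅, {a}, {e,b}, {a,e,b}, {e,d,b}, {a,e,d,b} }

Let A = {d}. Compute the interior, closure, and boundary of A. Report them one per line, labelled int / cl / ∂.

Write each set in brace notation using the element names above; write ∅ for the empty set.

int(A) = ∅
cl(A)  = {d}
∂A     = {d}

interior: largest open inside A is ∅ (from ∅)
cl via duality: int({a,e,b}) = {a,e,b}, so X∖{a,e,b} = {d}
cl∖int = {d}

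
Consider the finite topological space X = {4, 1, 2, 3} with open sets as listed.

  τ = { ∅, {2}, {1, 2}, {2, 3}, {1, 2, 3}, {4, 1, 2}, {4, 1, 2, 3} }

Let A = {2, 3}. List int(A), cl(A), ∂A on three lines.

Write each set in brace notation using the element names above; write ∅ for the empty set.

open subsets of A: ∅, {2}, {2, 3}; so int(A) = {2, 3}
closure: X∖int(X∖A) = X∖∅ = {4, 1, 2, 3}
∂A = {4, 1, 2, 3} minus {2, 3} = {4, 1}

int(A) = {2, 3}
cl(A)  = {4, 1, 2, 3}
∂A     = {4, 1}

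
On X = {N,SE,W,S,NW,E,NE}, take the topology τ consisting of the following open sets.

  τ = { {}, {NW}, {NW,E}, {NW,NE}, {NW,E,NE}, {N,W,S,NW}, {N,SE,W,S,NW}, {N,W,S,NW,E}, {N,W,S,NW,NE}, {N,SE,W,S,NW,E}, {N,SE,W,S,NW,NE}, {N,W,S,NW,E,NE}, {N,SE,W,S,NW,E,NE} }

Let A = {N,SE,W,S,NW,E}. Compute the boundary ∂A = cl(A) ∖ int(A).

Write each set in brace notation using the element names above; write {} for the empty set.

U open, U⊆A: {}, {NW}, {NW,E}, {N,W,S,NW}, {N,W,S,NW,E}, {N,SE,W,S,NW}, {N,SE,W,S,NW,E}. int(A) = ⋃ = {N,SE,W,S,NW,E}
X∖A={NE}, int(X∖A)={}, hence cl(A)={N,SE,W,S,NW,E,NE}
∂A: remove int from cl → {NE}

{NE}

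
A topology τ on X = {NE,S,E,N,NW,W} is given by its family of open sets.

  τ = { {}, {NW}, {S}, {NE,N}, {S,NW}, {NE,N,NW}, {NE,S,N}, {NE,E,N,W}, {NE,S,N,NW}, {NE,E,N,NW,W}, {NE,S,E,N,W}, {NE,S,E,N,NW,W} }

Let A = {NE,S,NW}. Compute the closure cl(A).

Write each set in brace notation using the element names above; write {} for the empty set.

{NE,S,E,N,NW,W}

cl via duality: int({E,N,W}) = {}, so X∖{} = {NE,S,E,N,NW,W}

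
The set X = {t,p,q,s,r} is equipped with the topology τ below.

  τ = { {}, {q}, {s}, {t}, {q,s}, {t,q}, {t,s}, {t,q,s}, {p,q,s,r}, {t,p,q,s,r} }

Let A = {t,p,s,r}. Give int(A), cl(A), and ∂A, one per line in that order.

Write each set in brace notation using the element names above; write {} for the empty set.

interior: largest open inside A is {t,s} (from {}, {t}, {s}, {t,s})
cl via duality: int({q}) = {q}, so X∖{q} = {t,p,s,r}
cl∖int = {p,r}

int(A) = {t,s}
cl(A)  = {t,p,s,r}
∂A     = {p,r}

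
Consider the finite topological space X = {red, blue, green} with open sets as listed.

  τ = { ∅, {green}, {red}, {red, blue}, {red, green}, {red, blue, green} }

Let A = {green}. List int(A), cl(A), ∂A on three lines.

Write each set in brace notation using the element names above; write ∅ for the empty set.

interior: largest open inside A is {green} (from ∅, {green})
cl via duality: int({red, blue}) = {red, blue}, so X∖{red, blue} = {green}
cl∖int = ∅

int(A) = {green}
cl(A)  = {green}
∂A     = ∅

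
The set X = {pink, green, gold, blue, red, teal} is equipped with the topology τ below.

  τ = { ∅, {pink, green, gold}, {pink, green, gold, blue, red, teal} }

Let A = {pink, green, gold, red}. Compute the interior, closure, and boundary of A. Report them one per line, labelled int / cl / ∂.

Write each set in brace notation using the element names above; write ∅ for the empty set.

int(A) = {pink, green, gold}
cl(A)  = {pink, green, gold, blue, red, teal}
∂A     = {blue, red, teal}

interior: largest open inside A is {pink, green, gold} (from ∅, {pink, green, gold})
cl via duality: int({blue, teal}) = ∅, so X∖∅ = {pink, green, gold, blue, red, teal}
cl∖int = {blue, red, teal}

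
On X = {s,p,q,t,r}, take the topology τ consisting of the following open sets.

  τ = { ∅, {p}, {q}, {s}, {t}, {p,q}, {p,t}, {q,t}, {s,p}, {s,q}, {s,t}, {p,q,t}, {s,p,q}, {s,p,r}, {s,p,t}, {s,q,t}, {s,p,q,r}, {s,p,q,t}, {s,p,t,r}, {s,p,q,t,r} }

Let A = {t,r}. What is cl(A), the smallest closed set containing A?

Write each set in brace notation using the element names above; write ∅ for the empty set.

{t,r}

complement {s,p,q}; its interior {s,p,q}; cl(A) = X∖{s,p,q} = {t,r}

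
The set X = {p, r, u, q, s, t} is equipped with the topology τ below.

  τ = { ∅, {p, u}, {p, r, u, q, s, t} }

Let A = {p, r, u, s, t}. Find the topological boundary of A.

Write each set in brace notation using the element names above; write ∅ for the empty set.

{r, q, s, t}

opens ⊆ A: ∅, {p, u}; union → int = {p, u}
complement {q}; its interior ∅; cl(A) = X∖∅ = {p, r, u, q, s, t}
boundary = {p, r, u, q, s, t} ∖ {p, u} = {r, q, s, t}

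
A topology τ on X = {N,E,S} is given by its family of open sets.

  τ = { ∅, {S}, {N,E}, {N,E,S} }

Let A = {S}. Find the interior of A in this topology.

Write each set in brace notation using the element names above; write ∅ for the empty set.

{S}

U open, U⊆A: ∅, {S}. int(A) = ⋃ = {S}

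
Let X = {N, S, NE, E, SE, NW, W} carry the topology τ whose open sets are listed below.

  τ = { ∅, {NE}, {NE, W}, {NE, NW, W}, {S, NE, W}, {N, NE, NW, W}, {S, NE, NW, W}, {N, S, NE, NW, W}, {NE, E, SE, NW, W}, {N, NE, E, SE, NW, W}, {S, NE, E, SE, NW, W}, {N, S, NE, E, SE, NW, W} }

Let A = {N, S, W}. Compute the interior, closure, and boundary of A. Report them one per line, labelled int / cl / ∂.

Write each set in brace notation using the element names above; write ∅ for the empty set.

opens ⊆ A: ∅; union → int = ∅
complement {NE, E, SE, NW}; its interior {NE}; cl(A) = X∖{NE} = {N, S, E, SE, NW, W}
boundary = {N, S, E, SE, NW, W} ∖ ∅ = {N, S, E, SE, NW, W}

int(A) = ∅
cl(A)  = {N, S, E, SE, NW, W}
∂A     = {N, S, E, SE, NW, W}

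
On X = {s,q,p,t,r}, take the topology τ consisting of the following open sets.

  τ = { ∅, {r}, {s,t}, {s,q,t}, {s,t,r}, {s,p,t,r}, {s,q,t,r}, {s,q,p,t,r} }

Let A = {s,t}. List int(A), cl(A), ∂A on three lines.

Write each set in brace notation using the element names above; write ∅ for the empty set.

opens ⊆ A: ∅, {s,t}; union → int = {s,t}
complement {q,p,r}; its interior {r}; cl(A) = X∖{r} = {s,q,p,t}
boundary = {s,q,p,t} ∖ {s,t} = {q,p}

int(A) = {s,t}
cl(A)  = {s,q,p,t}
∂A     = {q,p}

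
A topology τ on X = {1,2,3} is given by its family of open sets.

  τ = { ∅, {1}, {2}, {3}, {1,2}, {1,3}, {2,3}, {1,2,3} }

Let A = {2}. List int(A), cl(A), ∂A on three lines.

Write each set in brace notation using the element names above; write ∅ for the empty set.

opens ⊆ A: ∅, {2}; union → int = {2}
complement {1,3}; its interior {1,3}; cl(A) = X∖{1,3} = {2}
boundary = {2} ∖ {2} = ∅

int(A) = {2}
cl(A)  = {2}
∂A     = ∅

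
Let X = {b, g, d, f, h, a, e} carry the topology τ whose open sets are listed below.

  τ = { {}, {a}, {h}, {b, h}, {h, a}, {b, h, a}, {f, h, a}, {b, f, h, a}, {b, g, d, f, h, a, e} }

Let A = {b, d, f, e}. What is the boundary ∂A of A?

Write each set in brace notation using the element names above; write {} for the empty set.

{b, g, d, f, e}

opens ⊆ A: {}; union → int = {}
complement {g, h, a}; its interior {h, a}; cl(A) = X∖{h, a} = {b, g, d, f, e}
boundary = {b, g, d, f, e} ∖ {} = {b, g, d, f, e}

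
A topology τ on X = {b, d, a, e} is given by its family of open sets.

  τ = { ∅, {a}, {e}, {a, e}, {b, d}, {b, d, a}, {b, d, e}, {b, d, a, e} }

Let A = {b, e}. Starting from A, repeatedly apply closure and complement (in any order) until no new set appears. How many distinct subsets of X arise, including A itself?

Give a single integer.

closure: X∖int(X∖A) = X∖{a} = {b, d, e}
Let k=closure and c=complement:
  1. A     = {b, e}
  2. kA    = {b, d, e}
  3. cA    = {d, a}
  4. ckA   = {a}
  5. kcA   = {b, d, a}
  6. ckcA  = {e}
— saturated at 6

6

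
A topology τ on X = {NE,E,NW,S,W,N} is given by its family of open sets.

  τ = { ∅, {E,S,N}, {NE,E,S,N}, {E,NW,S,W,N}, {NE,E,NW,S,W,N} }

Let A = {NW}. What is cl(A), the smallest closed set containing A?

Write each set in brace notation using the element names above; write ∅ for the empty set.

complement {NE,E,S,W,N}; its interior {NE,E,S,N}; cl(A) = X∖{NE,E,S,N} = {NW,W}

{NW,W}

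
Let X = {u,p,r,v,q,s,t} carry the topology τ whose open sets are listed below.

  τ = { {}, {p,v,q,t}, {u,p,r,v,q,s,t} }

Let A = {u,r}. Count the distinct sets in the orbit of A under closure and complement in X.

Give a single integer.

closure: X∖int(X∖A) = X∖{p,v,q,t} = {u,r,s}
Let k=closure and c=complement:
  1. A     = {u,r}
  2. kA    = {u,r,s}
  3. cA    = {p,v,q,s,t}
  4. ckA   = {p,v,q,t}
  5. kcA   = {u,p,r,v,q,s,t}
  6. ckcA  = {}
— saturated at 6

6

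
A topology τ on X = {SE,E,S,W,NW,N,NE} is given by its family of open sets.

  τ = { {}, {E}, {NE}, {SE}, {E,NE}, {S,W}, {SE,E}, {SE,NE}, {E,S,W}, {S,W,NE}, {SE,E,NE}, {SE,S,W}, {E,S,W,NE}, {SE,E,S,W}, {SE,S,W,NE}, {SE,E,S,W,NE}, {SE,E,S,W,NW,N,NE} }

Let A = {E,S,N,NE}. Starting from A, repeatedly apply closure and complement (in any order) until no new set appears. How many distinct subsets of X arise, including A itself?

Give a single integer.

X∖A={SE,W,NW}, int(X∖A)={SE}, hence cl(A)={E,S,W,NW,N,NE}
Orbit (k=closure, c=complement):
  1. A     = {E,S,N,NE}
  2. kA    = {E,S,W,NW,N,NE}
  3. cA    = {SE,W,NW}
  4. ckA   = {SE}
  5. kcA   = {SE,S,W,NW,N}
  6. kckA  = {SE,NW,N}
  7. ckcA  = {E,NE}
  8. ckckA = {E,S,W,NE}
  9. kckcA = {E,NW,N,NE}
  10. ckckcA = {SE,S,W}
(closed under both — stop)

10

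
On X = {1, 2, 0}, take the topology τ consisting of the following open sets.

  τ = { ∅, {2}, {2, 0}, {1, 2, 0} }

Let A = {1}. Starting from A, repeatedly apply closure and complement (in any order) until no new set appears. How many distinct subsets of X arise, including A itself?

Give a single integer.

4

cl via duality: int({2, 0}) = {2, 0}, so X∖{2, 0} = {1}
Write k for closure, c for complement:
  1. A     = {1}
  2. cA    = {2, 0}
  3. kcA   = {1, 2, 0}
  4. ckcA  = ∅
applying k or c yields no new set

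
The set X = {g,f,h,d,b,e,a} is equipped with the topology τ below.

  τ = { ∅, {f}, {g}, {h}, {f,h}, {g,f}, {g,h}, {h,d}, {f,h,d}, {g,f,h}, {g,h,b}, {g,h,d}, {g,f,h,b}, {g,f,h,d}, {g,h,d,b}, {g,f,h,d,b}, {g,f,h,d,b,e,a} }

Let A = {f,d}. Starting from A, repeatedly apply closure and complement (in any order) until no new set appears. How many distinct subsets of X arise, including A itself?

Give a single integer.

closure: X∖int(X∖A) = X∖{g,h,b} = {f,d,e,a}
Let k=closure and c=complement:
  1. A     = {f,d}
  2. kA    = {f,d,e,a}
  3. cA    = {g,h,b,e,a}
  4. ckA   = {g,h,b}
  5. kcA   = {g,h,d,b,e,a}
  6. ckcA  = {f}
  7. kckcA = {f,e,a}
  8. ckckcA = {g,h,d,b}
— saturated at 8

8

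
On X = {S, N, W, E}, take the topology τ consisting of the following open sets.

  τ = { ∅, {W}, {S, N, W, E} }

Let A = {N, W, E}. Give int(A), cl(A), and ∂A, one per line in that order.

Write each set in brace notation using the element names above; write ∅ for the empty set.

int(A) = {W}
cl(A)  = {S, N, W, E}
∂A     = {S, N, E}

open subsets of A: ∅, {W}; so int(A) = {W}
closure: X∖int(X∖A) = X∖∅ = {S, N, W, E}
∂A = {S, N, W, E} minus {W} = {S, N, E}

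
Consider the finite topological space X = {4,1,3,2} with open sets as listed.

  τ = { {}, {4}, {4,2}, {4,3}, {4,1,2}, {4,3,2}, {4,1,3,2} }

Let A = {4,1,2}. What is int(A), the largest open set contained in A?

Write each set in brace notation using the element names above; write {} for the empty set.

opens ⊆ A: {}, {4}, {4,2}, {4,1,2}; union → int = {4,1,2}

{4,1,2}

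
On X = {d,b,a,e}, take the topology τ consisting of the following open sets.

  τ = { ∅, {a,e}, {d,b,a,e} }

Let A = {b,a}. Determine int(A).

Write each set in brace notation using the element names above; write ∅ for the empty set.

∅

U open, U⊆A: ∅. int(A) = ⋃ = ∅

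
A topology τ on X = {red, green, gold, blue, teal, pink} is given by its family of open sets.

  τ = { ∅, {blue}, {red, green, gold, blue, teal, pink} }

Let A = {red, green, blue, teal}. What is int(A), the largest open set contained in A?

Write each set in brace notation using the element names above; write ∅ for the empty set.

interior: largest open inside A is {blue} (from ∅, {blue})

{blue}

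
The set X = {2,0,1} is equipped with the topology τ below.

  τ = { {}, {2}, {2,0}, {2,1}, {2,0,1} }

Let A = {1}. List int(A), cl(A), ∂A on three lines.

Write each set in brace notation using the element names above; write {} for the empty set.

int(A) = {}
cl(A)  = {1}
∂A     = {1}

interior: largest open inside A is {} (from {})
cl via duality: int({2,0}) = {2,0}, so X∖{2,0} = {1}
cl∖int = {1}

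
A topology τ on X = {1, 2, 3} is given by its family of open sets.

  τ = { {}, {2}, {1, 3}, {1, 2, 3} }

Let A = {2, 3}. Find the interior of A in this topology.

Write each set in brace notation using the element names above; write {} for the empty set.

{2}

opens ⊆ A: {}, {2}; union → int = {2}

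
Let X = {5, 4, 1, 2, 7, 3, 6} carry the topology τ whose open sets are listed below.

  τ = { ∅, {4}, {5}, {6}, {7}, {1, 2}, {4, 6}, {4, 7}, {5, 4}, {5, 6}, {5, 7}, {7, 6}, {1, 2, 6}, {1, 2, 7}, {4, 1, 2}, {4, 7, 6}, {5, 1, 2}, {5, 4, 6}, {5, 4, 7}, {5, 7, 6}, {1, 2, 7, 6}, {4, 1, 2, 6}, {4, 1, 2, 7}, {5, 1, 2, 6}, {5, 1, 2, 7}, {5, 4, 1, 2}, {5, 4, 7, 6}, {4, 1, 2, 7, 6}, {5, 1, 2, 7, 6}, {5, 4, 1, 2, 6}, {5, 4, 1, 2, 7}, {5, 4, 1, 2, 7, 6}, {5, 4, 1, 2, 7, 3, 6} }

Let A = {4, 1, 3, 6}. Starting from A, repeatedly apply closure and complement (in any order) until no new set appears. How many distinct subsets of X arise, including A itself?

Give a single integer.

10

complement {5, 2, 7}; its interior {5, 7}; cl(A) = X∖{5, 7} = {4, 1, 2, 3, 6}
With k = closure, c = complement:
  1. A     = {4, 1, 3, 6}
  2. kA    = {4, 1, 2, 3, 6}
  3. cA    = {5, 2, 7}
  4. ckA   = {5, 7}
  5. kcA   = {5, 1, 2, 7, 3}
  6. kckA  = {5, 7, 3}
  7. ckcA  = {4, 6}
  8. ckckA = {4, 1, 2, 6}
  9. kckcA = {4, 3, 6}
  10. ckckcA = {5, 1, 2, 7}
k, c of each give nothing new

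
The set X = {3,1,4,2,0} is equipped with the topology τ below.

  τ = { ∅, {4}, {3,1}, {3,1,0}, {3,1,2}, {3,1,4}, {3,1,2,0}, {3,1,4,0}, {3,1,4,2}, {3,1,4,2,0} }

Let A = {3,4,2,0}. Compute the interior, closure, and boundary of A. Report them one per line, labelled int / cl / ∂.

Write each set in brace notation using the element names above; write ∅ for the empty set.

int(A) = {4}
cl(A)  = {3,1,4,2,0}
∂A     = {3,1,2,0}

U open, U⊆A: ∅, {4}. int(A) = ⋃ = {4}
X∖A={1}, int(X∖A)=∅, hence cl(A)={3,1,4,2,0}
∂A: remove int from cl → {3,1,2,0}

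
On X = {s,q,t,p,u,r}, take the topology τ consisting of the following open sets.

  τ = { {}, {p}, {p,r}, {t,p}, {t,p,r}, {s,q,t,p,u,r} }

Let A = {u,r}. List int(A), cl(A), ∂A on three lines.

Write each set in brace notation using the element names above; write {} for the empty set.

U open, U⊆A: {}. int(A) = ⋃ = {}
X∖A={s,q,t,p}, int(X∖A)={t,p}, hence cl(A)={s,q,u,r}
∂A: remove int from cl → {s,q,u,r}

int(A) = {}
cl(A)  = {s,q,u,r}
∂A     = {s,q,u,r}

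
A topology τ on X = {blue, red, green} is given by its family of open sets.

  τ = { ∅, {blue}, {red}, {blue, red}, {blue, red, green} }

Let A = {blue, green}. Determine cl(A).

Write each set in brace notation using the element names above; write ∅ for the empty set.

X∖A={red}, int(X∖A)={red}, hence cl(A)={blue, green}

{blue, green}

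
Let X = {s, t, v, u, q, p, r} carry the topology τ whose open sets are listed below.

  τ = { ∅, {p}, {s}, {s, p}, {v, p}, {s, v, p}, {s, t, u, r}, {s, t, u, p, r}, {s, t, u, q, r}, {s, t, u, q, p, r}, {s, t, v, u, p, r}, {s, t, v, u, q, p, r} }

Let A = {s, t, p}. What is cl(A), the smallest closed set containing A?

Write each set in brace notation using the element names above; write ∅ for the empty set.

{s, t, v, u, q, p, r}

cl via duality: int({v, u, q, r}) = ∅, so X∖∅ = {s, t, v, u, q, p, r}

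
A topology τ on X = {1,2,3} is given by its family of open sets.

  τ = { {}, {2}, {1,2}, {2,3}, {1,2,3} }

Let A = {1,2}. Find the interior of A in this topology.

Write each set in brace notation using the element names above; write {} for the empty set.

open subsets of A: {}, {2}, {1,2}; so int(A) = {1,2}

{1,2}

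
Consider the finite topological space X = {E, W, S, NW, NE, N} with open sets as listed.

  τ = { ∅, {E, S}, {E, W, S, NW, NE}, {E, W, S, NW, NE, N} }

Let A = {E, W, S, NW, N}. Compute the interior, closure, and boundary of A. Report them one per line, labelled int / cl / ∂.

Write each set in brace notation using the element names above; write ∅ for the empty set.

int(A) = {E, S}
cl(A)  = {E, W, S, NW, NE, N}
∂A     = {W, NW, NE, N}

interior: largest open inside A is {E, S} (from ∅, {E, S})
cl via duality: int({NE}) = ∅, so X∖∅ = {E, W, S, NW, NE, N}
cl∖int = {W, NW, NE, N}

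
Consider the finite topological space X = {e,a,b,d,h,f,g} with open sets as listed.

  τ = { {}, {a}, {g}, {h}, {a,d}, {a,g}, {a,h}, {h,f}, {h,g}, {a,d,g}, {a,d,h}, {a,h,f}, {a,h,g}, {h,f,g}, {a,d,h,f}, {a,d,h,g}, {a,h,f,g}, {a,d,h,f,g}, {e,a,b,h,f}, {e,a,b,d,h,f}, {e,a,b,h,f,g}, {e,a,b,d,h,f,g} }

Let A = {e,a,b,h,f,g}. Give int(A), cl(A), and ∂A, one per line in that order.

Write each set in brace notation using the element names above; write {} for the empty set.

int(A) = {e,a,b,h,f,g}
cl(A)  = {e,a,b,d,h,f,g}
∂A     = {d}

opens ⊆ A: {}, {h}, {a}, {g}, {h,g}, {a,h}, {a,g}, {h,f}, {a,h,g}, {a,h,f}, {h,f,g}, {a,h,f,g}, {e,a,b,h,f}, {e,a,b,h,f,g}; union → int = {e,a,b,h,f,g}
complement {d}; its interior {}; cl(A) = X∖{} = {e,a,b,d,h,f,g}
boundary = {e,a,b,d,h,f,g} ∖ {e,a,b,h,f,g} = {d}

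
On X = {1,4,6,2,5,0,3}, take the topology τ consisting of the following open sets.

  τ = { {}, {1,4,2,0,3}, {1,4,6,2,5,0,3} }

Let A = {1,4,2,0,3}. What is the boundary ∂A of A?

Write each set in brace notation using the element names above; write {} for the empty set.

{6,5}

U open, U⊆A: {}, {1,4,2,0,3}. int(A) = ⋃ = {1,4,2,0,3}
X∖A={6,5}, int(X∖A)={}, hence cl(A)={1,4,6,2,5,0,3}
∂A: remove int from cl → {6,5}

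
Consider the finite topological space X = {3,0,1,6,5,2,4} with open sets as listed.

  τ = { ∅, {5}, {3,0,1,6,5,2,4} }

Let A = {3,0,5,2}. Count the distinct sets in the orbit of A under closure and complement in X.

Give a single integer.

6

X∖A={1,6,4}, int(X∖A)=∅, hence cl(A)={3,0,1,6,5,2,4}
Orbit (k=closure, c=complement):
  1. A     = {3,0,5,2}
  2. kA    = {3,0,1,6,5,2,4}
  3. cA    = {1,6,4}
  4. ckA   = ∅
  5. kcA   = {3,0,1,6,2,4}
  6. ckcA  = {5}
(closed under both — stop)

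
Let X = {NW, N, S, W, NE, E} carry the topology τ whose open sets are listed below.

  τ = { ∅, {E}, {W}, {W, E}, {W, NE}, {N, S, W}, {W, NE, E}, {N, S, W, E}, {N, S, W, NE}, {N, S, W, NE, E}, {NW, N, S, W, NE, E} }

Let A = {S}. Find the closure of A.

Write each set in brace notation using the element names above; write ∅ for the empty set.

{NW, N, S}

closure: X∖int(X∖A) = X∖{W, NE, E} = {NW, N, S}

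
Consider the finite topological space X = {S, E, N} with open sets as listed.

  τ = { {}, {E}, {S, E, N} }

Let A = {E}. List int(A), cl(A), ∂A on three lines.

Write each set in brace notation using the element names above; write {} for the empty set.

interior: largest open inside A is {E} (from {}, {E})
cl via duality: int({S, N}) = {}, so X∖{} = {S, E, N}
cl∖int = {S, N}

int(A) = {E}
cl(A)  = {S, E, N}
∂A     = {S, N}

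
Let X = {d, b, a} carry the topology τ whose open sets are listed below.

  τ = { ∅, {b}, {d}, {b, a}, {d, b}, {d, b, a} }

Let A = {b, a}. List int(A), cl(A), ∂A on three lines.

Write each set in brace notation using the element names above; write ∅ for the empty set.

opens ⊆ A: ∅, {b}, {b, a}; union → int = {b, a}
complement {d}; its interior {d}; cl(A) = X∖{d} = {b, a}
boundary = {b, a} ∖ {b, a} = ∅

int(A) = {b, a}
cl(A)  = {b, a}
∂A     = ∅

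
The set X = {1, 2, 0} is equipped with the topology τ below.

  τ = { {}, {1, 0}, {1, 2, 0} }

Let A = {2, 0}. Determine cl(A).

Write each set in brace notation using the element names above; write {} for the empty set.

complement {1}; its interior {}; cl(A) = X∖{} = {1, 2, 0}

{1, 2, 0}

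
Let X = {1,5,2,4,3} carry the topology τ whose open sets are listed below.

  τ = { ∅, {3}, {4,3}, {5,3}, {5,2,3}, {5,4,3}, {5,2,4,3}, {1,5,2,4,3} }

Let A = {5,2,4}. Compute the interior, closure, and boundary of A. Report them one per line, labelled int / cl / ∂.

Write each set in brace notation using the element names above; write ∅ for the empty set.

open subsets of A: ∅; so int(A) = ∅
closure: X∖int(X∖A) = X∖{3} = {1,5,2,4}
∂A = {1,5,2,4} minus ∅ = {1,5,2,4}

int(A) = ∅
cl(A)  = {1,5,2,4}
∂A     = {1,5,2,4}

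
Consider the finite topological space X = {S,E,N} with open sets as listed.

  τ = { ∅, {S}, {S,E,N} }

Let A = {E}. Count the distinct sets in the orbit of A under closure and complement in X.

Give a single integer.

6

cl via duality: int({S,N}) = {S}, so X∖{S} = {E,N}
Write k for closure, c for complement:
  1. A     = {E}
  2. kA    = {E,N}
  3. cA    = {S,N}
  4. ckA   = {S}
  5. kcA   = {S,E,N}
  6. ckcA  = ∅
applying k or c yields no new set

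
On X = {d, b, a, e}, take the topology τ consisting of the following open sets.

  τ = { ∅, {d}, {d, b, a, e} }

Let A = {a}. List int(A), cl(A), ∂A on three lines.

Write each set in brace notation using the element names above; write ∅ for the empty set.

open subsets of A: ∅; so int(A) = ∅
closure: X∖int(X∖A) = X∖{d} = {b, a, e}
∂A = {b, a, e} minus ∅ = {b, a, e}

int(A) = ∅
cl(A)  = {b, a, e}
∂A     = {b, a, e}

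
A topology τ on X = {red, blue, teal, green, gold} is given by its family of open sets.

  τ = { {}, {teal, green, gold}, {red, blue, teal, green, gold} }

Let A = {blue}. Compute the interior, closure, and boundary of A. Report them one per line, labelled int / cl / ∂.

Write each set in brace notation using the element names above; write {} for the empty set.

U open, U⊆A: {}. int(A) = ⋃ = {}
X∖A={red, teal, green, gold}, int(X∖A)={teal, green, gold}, hence cl(A)={red, blue}
∂A: remove int from cl → {red, blue}

int(A) = {}
cl(A)  = {red, blue}
∂A     = {red, blue}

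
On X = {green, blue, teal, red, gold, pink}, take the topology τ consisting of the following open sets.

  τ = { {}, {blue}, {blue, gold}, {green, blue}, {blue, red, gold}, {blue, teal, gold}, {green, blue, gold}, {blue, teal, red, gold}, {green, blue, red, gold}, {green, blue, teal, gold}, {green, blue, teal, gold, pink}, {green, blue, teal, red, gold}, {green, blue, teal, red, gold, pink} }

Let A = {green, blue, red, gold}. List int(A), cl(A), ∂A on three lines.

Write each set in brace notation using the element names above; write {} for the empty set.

int(A) = {green, blue, red, gold}
cl(A)  = {green, blue, teal, red, gold, pink}
∂A     = {teal, pink}

interior: largest open inside A is {green, blue, red, gold} (from {}, {blue}, {blue, gold}, {green, blue}, {green, blue, gold}, {blue, red, gold}, {green, blue, red, gold})
cl via duality: int({teal, pink}) = {}, so X∖{} = {green, blue, teal, red, gold, pink}
cl∖int = {teal, pink}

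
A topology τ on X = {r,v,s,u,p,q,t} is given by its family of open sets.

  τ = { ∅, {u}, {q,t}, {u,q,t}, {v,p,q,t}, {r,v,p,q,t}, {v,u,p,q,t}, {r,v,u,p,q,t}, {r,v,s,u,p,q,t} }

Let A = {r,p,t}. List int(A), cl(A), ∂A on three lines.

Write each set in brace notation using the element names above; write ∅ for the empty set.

int(A) = ∅
cl(A)  = {r,v,s,p,q,t}
∂A     = {r,v,s,p,q,t}

open subsets of A: ∅; so int(A) = ∅
closure: X∖int(X∖A) = X∖{u} = {r,v,s,p,q,t}
∂A = {r,v,s,p,q,t} minus ∅ = {r,v,s,p,q,t}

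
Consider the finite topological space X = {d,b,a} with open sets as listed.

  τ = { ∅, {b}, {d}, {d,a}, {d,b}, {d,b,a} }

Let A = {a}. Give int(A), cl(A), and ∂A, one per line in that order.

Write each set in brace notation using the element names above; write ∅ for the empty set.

opens ⊆ A: ∅; union → int = ∅
complement {d,b}; its interior {d,b}; cl(A) = X∖{d,b} = {a}
boundary = {a} ∖ ∅ = {a}

int(A) = ∅
cl(A)  = {a}
∂A     = {a}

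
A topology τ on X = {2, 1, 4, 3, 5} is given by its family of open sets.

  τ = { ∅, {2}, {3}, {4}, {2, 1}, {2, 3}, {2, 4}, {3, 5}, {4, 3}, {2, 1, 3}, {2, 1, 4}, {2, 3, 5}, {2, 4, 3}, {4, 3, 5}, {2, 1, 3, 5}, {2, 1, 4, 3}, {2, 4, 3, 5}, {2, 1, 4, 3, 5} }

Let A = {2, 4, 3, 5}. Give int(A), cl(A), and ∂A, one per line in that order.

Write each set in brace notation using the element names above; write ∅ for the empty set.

U open, U⊆A: ∅, {4}, {2}, {3}, {4, 3}, {2, 3}, {3, 5}, {2, 4}, {2, 3, 5}, {4, 3, 5}, {2, 4, 3}, {2, 4, 3, 5}. int(A) = ⋃ = {2, 4, 3, 5}
X∖A={1}, int(X∖A)=∅, hence cl(A)={2, 1, 4, 3, 5}
∂A: remove int from cl → {1}

int(A) = {2, 4, 3, 5}
cl(A)  = {2, 1, 4, 3, 5}
∂A     = {1}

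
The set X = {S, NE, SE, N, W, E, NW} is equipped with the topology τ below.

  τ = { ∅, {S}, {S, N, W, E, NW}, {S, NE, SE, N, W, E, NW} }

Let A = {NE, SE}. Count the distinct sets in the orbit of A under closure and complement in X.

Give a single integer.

4

complement {S, N, W, E, NW}; its interior {S, N, W, E, NW}; cl(A) = X∖{S, N, W, E, NW} = {NE, SE}
With k = closure, c = complement:
  1. A     = {NE, SE}
  2. cA    = {S, N, W, E, NW}
  3. kcA   = {S, NE, SE, N, W, E, NW}
  4. ckcA  = ∅
k, c of each give nothing new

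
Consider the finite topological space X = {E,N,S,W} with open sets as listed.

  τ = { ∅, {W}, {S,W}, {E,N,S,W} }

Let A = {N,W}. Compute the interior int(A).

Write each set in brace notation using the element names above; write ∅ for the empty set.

{W}

opens ⊆ A: ∅, {W}; union → int = {W}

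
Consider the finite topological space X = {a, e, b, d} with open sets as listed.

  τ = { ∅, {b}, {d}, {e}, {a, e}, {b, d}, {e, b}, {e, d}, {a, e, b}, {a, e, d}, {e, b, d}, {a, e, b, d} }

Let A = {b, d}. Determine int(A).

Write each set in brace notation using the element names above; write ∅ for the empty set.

open subsets of A: ∅, {b}, {d}, {b, d}; so int(A) = {b, d}

{b, d}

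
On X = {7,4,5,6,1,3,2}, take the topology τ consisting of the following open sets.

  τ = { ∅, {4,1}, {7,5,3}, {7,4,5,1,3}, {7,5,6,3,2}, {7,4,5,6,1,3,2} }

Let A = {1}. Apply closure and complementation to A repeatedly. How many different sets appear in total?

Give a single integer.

X∖A={7,4,5,6,3,2}, int(X∖A)={7,5,6,3,2}, hence cl(A)={4,1}
Orbit (k=closure, c=complement):
  1. A     = {1}
  2. kA    = {4,1}
  3. cA    = {7,4,5,6,3,2}
  4. ckA   = {7,5,6,3,2}
  5. kcA   = {7,4,5,6,1,3,2}
  6. ckcA  = ∅
(closed under both — stop)

6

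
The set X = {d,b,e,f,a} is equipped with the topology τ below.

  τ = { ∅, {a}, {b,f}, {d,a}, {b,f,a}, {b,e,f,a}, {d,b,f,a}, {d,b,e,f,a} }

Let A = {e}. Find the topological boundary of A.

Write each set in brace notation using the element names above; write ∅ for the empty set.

{e}

open subsets of A: ∅; so int(A) = ∅
closure: X∖int(X∖A) = X∖{d,b,f,a} = {e}
∂A = {e} minus ∅ = {e}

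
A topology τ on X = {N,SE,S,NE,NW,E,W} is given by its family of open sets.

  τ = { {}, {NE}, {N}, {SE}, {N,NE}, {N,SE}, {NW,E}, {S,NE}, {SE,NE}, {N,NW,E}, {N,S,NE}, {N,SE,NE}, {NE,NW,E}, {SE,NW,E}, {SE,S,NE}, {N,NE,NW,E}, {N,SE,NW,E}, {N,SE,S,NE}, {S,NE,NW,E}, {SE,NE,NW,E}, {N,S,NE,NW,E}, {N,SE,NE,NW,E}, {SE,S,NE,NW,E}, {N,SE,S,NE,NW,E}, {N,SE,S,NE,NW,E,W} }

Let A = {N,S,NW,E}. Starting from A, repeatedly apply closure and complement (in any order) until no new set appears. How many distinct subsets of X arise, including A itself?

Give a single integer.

8

complement {SE,NE,W}; its interior {SE,NE}; cl(A) = X∖{SE,NE} = {N,S,NW,E,W}
With k = closure, c = complement:
  1. A     = {N,S,NW,E}
  2. kA    = {N,S,NW,E,W}
  3. cA    = {SE,NE,W}
  4. ckA   = {SE,NE}
  5. kcA   = {SE,S,NE,W}
  6. ckcA  = {N,NW,E}
  7. kckcA = {N,NW,E,W}
  8. ckckcA = {SE,S,NE}
k, c of each give nothing new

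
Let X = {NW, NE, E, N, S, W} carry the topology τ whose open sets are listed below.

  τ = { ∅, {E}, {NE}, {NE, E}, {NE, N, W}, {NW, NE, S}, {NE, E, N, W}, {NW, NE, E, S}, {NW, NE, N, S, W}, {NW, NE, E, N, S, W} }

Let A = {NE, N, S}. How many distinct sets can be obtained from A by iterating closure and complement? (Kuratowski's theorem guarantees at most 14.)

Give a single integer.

6

closure: X∖int(X∖A) = X∖{E} = {NW, NE, N, S, W}
Let k=closure and c=complement:
  1. A     = {NE, N, S}
  2. kA    = {NW, NE, N, S, W}
  3. cA    = {NW, E, W}
  4. ckA   = {E}
  5. kcA   = {NW, E, N, S, W}
  6. ckcA  = {NE}
— saturated at 6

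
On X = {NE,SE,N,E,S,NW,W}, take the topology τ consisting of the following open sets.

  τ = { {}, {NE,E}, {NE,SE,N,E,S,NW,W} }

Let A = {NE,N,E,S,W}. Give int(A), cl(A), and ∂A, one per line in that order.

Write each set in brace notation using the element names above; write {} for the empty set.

int(A) = {NE,E}
cl(A)  = {NE,SE,N,E,S,NW,W}
∂A     = {SE,N,S,NW,W}

interior: largest open inside A is {NE,E} (from {}, {NE,E})
cl via duality: int({SE,NW}) = {}, so X∖{} = {NE,SE,N,E,S,NW,W}
cl∖int = {SE,N,S,NW,W}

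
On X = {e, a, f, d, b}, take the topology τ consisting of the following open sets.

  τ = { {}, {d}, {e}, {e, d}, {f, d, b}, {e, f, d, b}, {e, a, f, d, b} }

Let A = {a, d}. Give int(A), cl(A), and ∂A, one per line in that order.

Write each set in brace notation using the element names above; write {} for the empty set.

int(A) = {d}
cl(A)  = {a, f, d, b}
∂A     = {a, f, b}

U open, U⊆A: {}, {d}. int(A) = ⋃ = {d}
X∖A={e, f, b}, int(X∖A)={e}, hence cl(A)={a, f, d, b}
∂A: remove int from cl → {a, f, b}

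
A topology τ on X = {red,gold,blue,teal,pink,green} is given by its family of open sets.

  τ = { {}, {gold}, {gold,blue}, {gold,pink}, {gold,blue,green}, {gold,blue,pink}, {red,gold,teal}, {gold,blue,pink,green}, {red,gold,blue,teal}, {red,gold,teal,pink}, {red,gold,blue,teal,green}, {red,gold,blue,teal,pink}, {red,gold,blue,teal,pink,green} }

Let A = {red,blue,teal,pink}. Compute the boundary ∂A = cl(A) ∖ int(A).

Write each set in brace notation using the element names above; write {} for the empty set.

interior: largest open inside A is {} (from {})
cl via duality: int({gold,green}) = {gold}, so X∖{gold} = {red,blue,teal,pink,green}
cl∖int = {red,blue,teal,pink,green}

{red,blue,teal,pink,green}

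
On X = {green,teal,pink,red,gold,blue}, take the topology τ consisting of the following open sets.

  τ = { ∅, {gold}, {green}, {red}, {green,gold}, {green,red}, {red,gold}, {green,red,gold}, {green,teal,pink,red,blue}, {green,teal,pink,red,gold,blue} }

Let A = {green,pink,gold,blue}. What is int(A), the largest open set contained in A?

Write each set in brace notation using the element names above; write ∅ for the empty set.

open subsets of A: ∅, {gold}, {green}, {green,gold}; so int(A) = {green,gold}

{green,gold}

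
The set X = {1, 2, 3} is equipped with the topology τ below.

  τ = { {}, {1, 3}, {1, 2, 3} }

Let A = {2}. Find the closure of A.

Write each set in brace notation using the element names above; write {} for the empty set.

closure: X∖int(X∖A) = X∖{1, 3} = {2}

{2}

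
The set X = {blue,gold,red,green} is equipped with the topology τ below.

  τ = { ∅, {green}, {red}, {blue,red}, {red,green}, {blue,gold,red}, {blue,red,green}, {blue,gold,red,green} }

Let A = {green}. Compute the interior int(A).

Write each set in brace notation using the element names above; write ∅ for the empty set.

interior: largest open inside A is {green} (from ∅, {green})

{green}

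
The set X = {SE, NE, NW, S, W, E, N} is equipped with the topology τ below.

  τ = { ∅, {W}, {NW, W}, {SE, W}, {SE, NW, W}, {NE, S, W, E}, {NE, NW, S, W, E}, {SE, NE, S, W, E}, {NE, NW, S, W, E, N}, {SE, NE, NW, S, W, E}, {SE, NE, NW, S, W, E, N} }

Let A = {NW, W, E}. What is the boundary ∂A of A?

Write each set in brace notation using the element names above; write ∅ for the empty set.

{SE, NE, S, E, N}

U open, U⊆A: ∅, {W}, {NW, W}. int(A) = ⋃ = {NW, W}
X∖A={SE, NE, S, N}, int(X∖A)=∅, hence cl(A)={SE, NE, NW, S, W, E, N}
∂A: remove int from cl → {SE, NE, S, E, N}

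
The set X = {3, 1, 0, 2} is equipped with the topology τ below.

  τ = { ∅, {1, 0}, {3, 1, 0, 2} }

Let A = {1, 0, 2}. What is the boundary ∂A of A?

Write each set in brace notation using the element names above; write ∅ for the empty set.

U open, U⊆A: ∅, {1, 0}. int(A) = ⋃ = {1, 0}
X∖A={3}, int(X∖A)=∅, hence cl(A)={3, 1, 0, 2}
∂A: remove int from cl → {3, 2}

{3, 2}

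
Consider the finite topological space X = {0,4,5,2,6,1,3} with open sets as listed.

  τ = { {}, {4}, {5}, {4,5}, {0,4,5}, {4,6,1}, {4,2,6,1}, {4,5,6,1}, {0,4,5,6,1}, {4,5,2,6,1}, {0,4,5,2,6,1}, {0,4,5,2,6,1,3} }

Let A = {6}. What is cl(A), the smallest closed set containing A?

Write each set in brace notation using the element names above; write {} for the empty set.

X∖A={0,4,5,2,1,3}, int(X∖A)={0,4,5}, hence cl(A)={2,6,1,3}

{2,6,1,3}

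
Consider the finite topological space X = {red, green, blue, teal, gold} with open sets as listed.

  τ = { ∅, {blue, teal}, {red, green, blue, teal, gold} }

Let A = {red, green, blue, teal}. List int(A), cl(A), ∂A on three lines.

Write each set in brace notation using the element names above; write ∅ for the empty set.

interior: largest open inside A is {blue, teal} (from ∅, {blue, teal})
cl via duality: int({gold}) = ∅, so X∖∅ = {red, green, blue, teal, gold}
cl∖int = {red, green, gold}

int(A) = {blue, teal}
cl(A)  = {red, green, blue, teal, gold}
∂A     = {red, green, gold}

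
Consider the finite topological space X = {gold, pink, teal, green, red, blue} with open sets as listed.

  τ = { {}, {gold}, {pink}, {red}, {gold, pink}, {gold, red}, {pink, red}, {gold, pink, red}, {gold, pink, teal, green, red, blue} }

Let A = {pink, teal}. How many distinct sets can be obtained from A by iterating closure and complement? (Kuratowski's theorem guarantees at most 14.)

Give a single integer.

6

closure: X∖int(X∖A) = X∖{gold, red} = {pink, teal, green, blue}
Let k=closure and c=complement:
  1. A     = {pink, teal}
  2. kA    = {pink, teal, green, blue}
  3. cA    = {gold, green, red, blue}
  4. ckA   = {gold, red}
  5. kcA   = {gold, teal, green, red, blue}
  6. ckcA  = {pink}
— saturated at 6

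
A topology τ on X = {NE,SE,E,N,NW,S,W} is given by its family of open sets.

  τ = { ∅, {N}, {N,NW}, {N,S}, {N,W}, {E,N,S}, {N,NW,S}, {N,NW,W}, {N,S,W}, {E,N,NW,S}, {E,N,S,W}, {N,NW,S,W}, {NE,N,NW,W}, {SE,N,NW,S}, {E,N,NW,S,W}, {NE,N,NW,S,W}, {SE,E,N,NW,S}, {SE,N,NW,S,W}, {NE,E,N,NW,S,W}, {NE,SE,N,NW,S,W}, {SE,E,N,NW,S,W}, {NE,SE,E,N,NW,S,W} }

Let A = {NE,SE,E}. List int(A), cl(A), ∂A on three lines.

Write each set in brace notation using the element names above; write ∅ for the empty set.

interior: largest open inside A is ∅ (from ∅)
cl via duality: int({N,NW,S,W}) = {N,NW,S,W}, so X∖{N,NW,S,W} = {NE,SE,E}
cl∖int = {NE,SE,E}

int(A) = ∅
cl(A)  = {NE,SE,E}
∂A     = {NE,SE,E}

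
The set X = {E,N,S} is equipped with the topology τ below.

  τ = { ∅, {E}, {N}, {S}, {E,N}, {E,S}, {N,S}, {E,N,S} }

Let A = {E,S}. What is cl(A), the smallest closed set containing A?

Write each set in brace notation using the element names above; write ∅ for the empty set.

{E,S}

closure: X∖int(X∖A) = X∖{N} = {E,S}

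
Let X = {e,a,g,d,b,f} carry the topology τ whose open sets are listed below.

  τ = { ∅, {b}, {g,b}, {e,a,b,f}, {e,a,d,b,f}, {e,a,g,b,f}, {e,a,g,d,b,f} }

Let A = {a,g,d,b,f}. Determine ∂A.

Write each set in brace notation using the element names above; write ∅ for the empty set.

U open, U⊆A: ∅, {b}, {g,b}. int(A) = ⋃ = {g,b}
X∖A={e}, int(X∖A)=∅, hence cl(A)={e,a,g,d,b,f}
∂A: remove int from cl → {e,a,d,f}

{e,a,d,f}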